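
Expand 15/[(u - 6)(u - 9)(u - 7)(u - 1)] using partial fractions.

Using Heaviside cover-up: 1/(u - 6) + (5/16)/(u - 9) - (5/4)/(u - 7) - (1/16)/(u - 1)


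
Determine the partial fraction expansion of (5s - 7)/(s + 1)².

(5s - 7) = α(s + 1) + β. At s = -1: β = 5·(-1) - 7 = -12. Coeff of s: α = 5
Result: 5/(s + 1) - 12/(s + 1)²


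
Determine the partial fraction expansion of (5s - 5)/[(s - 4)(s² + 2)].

At s=4: A = (5·4 - 5)/(4² + 2) = 5/6. B = -A = -5/6, C = 5 - 4·A = 5/3
Result: (5/6)/(s - 4) - ((5/6)s - 5/3)/(s² + 2)


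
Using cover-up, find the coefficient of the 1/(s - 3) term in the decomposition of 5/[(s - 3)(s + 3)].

Cover (s - 3), set s=3: 5/((s + 3) at s=3) = 5/(6) = 5/6


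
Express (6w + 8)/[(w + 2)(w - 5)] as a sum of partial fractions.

At w=-2: A = (6·(-2) + 8)/(-2 - 5) = 4/7. At w=5: B = (6·5 + 8)/(5 + 2) = 38/7
Result: (4/7)/(w + 2) + (38/7)/(w - 5)


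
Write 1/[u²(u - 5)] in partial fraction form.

Cover-up at u=5: γ = 1/(5 - 0)² = 1/25. Cover-up at u=0: β = 1/(0 - 5) = -1/5. Comparing u² coeff: α = -γ = -1/25
Result: (-1/25)/u - (1/5)/u² + (1/25)/(u - 5)


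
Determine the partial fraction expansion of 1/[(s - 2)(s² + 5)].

Cover-up at s = 2: P = 1/(2² + 5) = 1/9. Then Q = -P = -1/9, R = -P·(0 + 2) = -2/9
Result: (1/9)/(s - 2) - ((1/9)s + 2/9)/(s² + 5)


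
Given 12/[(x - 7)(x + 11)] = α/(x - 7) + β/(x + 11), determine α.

Cover-up at x = 7: α = 12/(7 + 11) = 12/18 = 2/3


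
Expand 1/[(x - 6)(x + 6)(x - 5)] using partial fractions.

Using cover-up method: P = 1/12, Q = 1/132, R = -1/11
Result: (1/12)/(x - 6) + (1/132)/(x + 6) - (1/11)/(x - 5)


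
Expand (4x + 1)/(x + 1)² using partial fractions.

(4x + 1) = A(x + 1) + B. At x = -1: B = 4·(-1) + 1 = -3. Coeff of x: A = 4
Result: 4/(x + 1) - 3/(x + 1)²


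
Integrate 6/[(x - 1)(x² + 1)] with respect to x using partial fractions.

Cover-up at x=1: A = 6/(1²+1) = 3. Coeff matching: B = -3, C = -3. Decomposition: 3/(x - 1) - (3x + 3)/(x² + 1). Integrate: linear → ln, quadratic → (1/2)ln + arctan: 3 ln|(x - 1)| - (3/2) ln(x² + 1) - 3 arctan(x) + C


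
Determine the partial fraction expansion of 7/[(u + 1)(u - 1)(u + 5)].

Using cover-up method: P = -7/8, Q = 7/12, R = 7/24
Result: (-7/8)/(u + 1) + (7/12)/(u - 1) + (7/24)/(u + 5)


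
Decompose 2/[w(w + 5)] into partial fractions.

2/w(w + 5) = A/w + B/(w + 5). A = 2/(0 + 5) = 2/5, B = 2/(-5 - 0) = -2/5
Result: (2/5)/w - (2/5)/(w + 5)


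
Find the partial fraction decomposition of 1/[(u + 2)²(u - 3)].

Cover-up at u=3: C = 1/(3 + 2)² = 1/25. Cover-up at u=-2: B = 1/(-2 - 3) = -1/5. Comparing u² coeff: A = -C = -1/25
Result: (-1/25)/(u + 2) - (1/5)/(u + 2)² + (1/25)/(u - 3)


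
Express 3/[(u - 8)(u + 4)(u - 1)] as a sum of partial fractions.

Using cover-up method: A = 1/28, B = 1/20, C = -3/35
Result: (1/28)/(u - 8) + (1/20)/(u + 4) - (3/35)/(u - 1)


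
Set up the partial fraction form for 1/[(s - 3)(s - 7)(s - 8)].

Three distinct linear factors: P/(s - 3) + Q/(s - 7) + R/(s - 8)


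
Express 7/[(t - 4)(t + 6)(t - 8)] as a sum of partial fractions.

Using cover-up method: P = -7/40, Q = 1/20, R = 1/8
Result: (-7/40)/(t - 4) + (1/20)/(t + 6) + (1/8)/(t - 8)


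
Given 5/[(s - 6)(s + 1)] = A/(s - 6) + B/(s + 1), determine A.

Cover-up at s = 6: A = 5/(6 + 1) = 5/7


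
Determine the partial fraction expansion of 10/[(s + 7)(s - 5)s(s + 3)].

Using Heaviside cover-up: (-5/168)/(s + 7) + (1/48)/(s - 5) - (2/21)/s + (5/48)/(s + 3)


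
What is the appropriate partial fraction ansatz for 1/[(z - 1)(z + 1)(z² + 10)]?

Two linear + quadratic: α/(z - 1) + β/(z + 1) + (γz + δ)/(z² + 10)


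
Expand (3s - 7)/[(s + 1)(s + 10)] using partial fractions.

At s=-1: A = (3·(-1) - 7)/(-1 + 10) = -10/9. At s=-10: B = (3·(-10) - 7)/(-10 + 1) = 37/9
Result: (-10/9)/(s + 1) + (37/9)/(s + 10)


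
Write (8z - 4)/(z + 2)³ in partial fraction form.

(8z - 4) = P(z + 2)² + Q(z + 2) + R. At z = -2: R = 8·(-2) - 4 = -20. Coefficients: P = 0, Q = 8
Result: 8/(z + 2)² - 20/(z + 2)³


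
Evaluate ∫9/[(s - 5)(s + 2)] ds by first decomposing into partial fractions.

Decompose: 9/[(s - 5)(s + 2)] = (9/7)/(s - 5) - (9/7)/(s + 2). Integrate each term: (9/7) ln|(s - 5)| - (9/7) ln|(s + 2)| + C


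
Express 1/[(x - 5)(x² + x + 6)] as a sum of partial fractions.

Cover-up at x = 5: α = 1/(5² + 1·5 + 6) = 1/36. Then β = -α = -1/36, γ = -α·(1 + 5) = -1/6
Result: (1/36)/(x - 5) - ((1/36)x + 1/6)/(x² + x + 6)


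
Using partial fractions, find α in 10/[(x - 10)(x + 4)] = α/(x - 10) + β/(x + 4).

Cover-up at x = 10: α = 10/(10 + 4) = 10/14 = 5/7


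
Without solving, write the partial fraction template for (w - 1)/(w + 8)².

Repeated linear factor: α/(w + 8) + β/(w + 8)²


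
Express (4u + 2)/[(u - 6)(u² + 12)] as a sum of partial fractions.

At u=6: α = (4·6 + 2)/(6² + 12) = 13/24. β = -α = -13/24, γ = 4 - 6·α = 3/4
Result: (13/24)/(u - 6) - ((13/24)u - 3/4)/(u² + 12)


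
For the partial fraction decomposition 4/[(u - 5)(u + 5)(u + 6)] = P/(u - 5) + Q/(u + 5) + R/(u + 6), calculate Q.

Cover-up at u = -5: Q = 4/[(-5 - 5)(-5 + 6)] = 4/[(-10)(1)] = -4/10 = -2/5


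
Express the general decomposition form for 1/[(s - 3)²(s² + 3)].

Repeated linear + quadratic: P/(s - 3) + Q/(s - 3)² + (Rs + S)/(s² + 3)


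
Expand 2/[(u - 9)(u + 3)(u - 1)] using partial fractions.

Using cover-up method: P = 1/48, Q = 1/24, R = -1/16
Result: (1/48)/(u - 9) + (1/24)/(u + 3) - (1/16)/(u - 1)


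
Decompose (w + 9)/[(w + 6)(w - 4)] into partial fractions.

At w=-6: α = (1·(-6) + 9)/(-6 - 4) = -3/10. At w=4: β = (1·4 + 9)/(4 + 6) = 13/10
Result: (-3/10)/(w + 6) + (13/10)/(w - 4)


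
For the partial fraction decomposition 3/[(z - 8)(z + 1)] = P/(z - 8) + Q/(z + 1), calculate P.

Cover-up at z = 8: P = 3/(8 + 1) = 3/9 = 1/3


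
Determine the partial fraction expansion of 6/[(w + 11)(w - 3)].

6/(w + 11)(w - 3) = P/(w + 11) + Q/(w - 3). P = 6/(-11 - 3) = -3/7, Q = 6/(3 + 11) = 3/7
Result: (-3/7)/(w + 11) + (3/7)/(w - 3)


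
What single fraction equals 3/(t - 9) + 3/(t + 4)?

Common denominator (t - 9)(t + 4). Numerator: 3(t + 4) + 3(t - 9) = (3t + 12) + (3t - 27) = 6t - 15
Result: (6t - 15)/[(t - 9)(t + 4)]


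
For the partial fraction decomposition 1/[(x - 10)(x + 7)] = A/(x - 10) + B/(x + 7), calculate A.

Cover-up at x = 10: A = 1/(10 + 7) = 1/17


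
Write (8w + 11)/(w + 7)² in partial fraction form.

(8w + 11) = P(w + 7) + Q. At w = -7: Q = 8·(-7) + 11 = -45. Coeff of w: P = 8
Result: 8/(w + 7) - 45/(w + 7)²


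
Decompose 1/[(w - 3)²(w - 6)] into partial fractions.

Cover-up at w=6: C = 1/(6 - 3)² = 1/9. Cover-up at w=3: B = 1/(3 - 6) = -1/3. Comparing w² coeff: A = -C = -1/9
Result: (-1/9)/(w - 3) - (1/3)/(w - 3)² + (1/9)/(w - 6)


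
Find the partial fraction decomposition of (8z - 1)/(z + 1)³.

(8z - 1) = P(z + 1)² + Q(z + 1) + R. At z = -1: R = 8·(-1) - 1 = -9. Coefficients: P = 0, Q = 8
Result: 8/(z + 1)² - 9/(z + 1)³


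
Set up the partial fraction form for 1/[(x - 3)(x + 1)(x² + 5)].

Two linear + quadratic: α/(x - 3) + β/(x + 1) + (γx + δ)/(x² + 5)


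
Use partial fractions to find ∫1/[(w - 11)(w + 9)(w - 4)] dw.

Cover-up: P = 1/140, Q = 1/260, R = -1/91. Decomposition: (1/140)/(w - 11) + (1/260)/(w + 9) - (1/91)/(w - 4). Integrate each term: (1/140) ln|(w - 11)| + (1/260) ln|(w + 9)| - (1/91) ln|(w - 4)| + C


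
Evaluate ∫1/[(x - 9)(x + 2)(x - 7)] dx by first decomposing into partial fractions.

Cover-up: α = 1/22, β = 1/99, γ = -1/18. Decomposition: (1/22)/(x - 9) + (1/99)/(x + 2) - (1/18)/(x - 7). Integrate each term: (1/22) ln|(x - 9)| + (1/99) ln|(x + 2)| - (1/18) ln|(x - 7)| + C


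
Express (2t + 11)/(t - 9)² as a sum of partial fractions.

(2t + 11) = P(t - 9) + Q. At t = 9: Q = 2·9 + 11 = 29. Coeff of t: P = 2
Result: 2/(t - 9) + 29/(t - 9)²


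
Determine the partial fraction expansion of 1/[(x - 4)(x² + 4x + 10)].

Cover-up at x = 4: P = 1/(4² + 4·4 + 10) = 1/42. Then Q = -P = -1/42, R = -P·(4 + 4) = -4/21
Result: (1/42)/(x - 4) - ((1/42)x + 4/21)/(x² + 4x + 10)


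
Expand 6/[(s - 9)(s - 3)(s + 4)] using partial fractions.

Using cover-up method: α = 1/13, β = -1/7, γ = 6/91
Result: (1/13)/(s - 9) - (1/7)/(s - 3) + (6/91)/(s + 4)


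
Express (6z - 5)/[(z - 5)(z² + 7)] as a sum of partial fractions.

At z=5: A = (6·5 - 5)/(5² + 7) = 25/32. B = -A = -25/32, C = 6 - 5·A = 67/32
Result: (25/32)/(z - 5) - ((25/32)z - 67/32)/(z² + 7)


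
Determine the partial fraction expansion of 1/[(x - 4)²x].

Cover-up at x=0: R = 1/(0 - 4)² = 1/16. Cover-up at x=4: Q = 1/(4 - 0) = 1/4. Comparing x² coeff: P = -R = -1/16
Result: (-1/16)/(x - 4) + (1/4)/(x - 4)² + (1/16)/x


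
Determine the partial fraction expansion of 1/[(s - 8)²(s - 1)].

Cover-up at s=1: γ = 1/(1 - 8)² = 1/49. Cover-up at s=8: β = 1/(8 - 1) = 1/7. Comparing s² coeff: α = -γ = -1/49
Result: (-1/49)/(s - 8) + (1/7)/(s - 8)² + (1/49)/(s - 1)


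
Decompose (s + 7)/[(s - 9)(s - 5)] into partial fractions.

At s=9: P = (1·9 + 7)/(9 - 5) = 4. At s=5: Q = (1·5 + 7)/(5 - 9) = -3
Result: 4/(s - 9) - 3/(s - 5)


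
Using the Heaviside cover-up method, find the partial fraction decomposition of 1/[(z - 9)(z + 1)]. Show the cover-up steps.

Cover (z - 9): set z=9, get P = 1/(9 + 1) = 1/10. Cover (z + 1): set z=-1, get Q = 1/(-1 - 9) = -1/10.
Result: (1/10)/(z - 9) - (1/10)/(z + 1)


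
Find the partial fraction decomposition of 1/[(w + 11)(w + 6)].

1/(w + 11)(w + 6) = P/(w + 11) + Q/(w + 6). P = 1/(-11 + 6) = -1/5, Q = 1/(-6 + 11) = 1/5
Result: (-1/5)/(w + 11) + (1/5)/(w + 6)


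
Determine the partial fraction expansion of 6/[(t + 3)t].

6/(t + 3)t = A/(t + 3) + B/t. A = 6/(-3 - 0) = -2, B = 6/(0 + 3) = 2
Result: -2/(t + 3) + 2/t


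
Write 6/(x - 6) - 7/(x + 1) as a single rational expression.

Common denominator (x - 6)(x + 1). Numerator: 6(x + 1) - 7(x - 6) = (6x + 6) - (7x - 42) = -x + 48
Result: (-x + 48)/[(x - 6)(x + 1)]


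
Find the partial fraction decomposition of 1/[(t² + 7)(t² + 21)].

Coefficient matching gives P = R = 0, Q = 1/(21-7) = 1/14, S = -Q = -1/14
Result: (1/14)/(t² + 7) - (1/14)/(t² + 21)


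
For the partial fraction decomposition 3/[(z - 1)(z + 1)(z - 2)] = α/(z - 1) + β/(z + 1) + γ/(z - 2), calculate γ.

Cover-up at z = 2: γ = 3/[(2 - 1)(2 + 1)] = 3/[(1)(3)] = 3/3 = 1


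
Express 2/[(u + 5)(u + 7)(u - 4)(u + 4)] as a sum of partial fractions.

Using Heaviside cover-up: (1/9)/(u + 5) - (1/33)/(u + 7) + (1/396)/(u - 4) - (1/12)/(u + 4)


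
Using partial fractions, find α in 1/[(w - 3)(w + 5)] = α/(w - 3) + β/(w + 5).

Cover-up at w = 3: α = 1/(3 + 5) = 1/8


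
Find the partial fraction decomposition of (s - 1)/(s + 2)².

(s - 1) = P(s + 2) + Q. At s = -2: Q = 1·(-2) - 1 = -3. Coeff of s: P = 1
Result: 1/(s + 2) - 3/(s + 2)²


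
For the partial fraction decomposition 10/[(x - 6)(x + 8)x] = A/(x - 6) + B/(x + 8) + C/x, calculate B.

Cover-up at x = -8: B = 10/[(-8 - 6)(-8 - 0)] = 10/[(-14)(-8)] = 10/112 = 5/56


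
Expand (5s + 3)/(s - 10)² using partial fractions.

(5s + 3) = α(s - 10) + β. At s = 10: β = 5·10 + 3 = 53. Coeff of s: α = 5
Result: 5/(s - 10) + 53/(s - 10)²


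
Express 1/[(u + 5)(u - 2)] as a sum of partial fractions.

1/(u + 5)(u - 2) = α/(u + 5) + β/(u - 2). α = 1/(-5 - 2) = -1/7, β = 1/(2 + 5) = 1/7
Result: (-1/7)/(u + 5) + (1/7)/(u - 2)


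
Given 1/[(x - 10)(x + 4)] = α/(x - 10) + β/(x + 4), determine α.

Cover-up at x = 10: α = 1/(10 + 4) = 1/14


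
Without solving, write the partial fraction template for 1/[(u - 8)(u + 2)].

Distinct linear factors: A/(u - 8) + B/(u + 2)


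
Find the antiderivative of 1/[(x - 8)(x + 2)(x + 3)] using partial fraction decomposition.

Cover-up: A = 1/110, B = -1/10, C = 1/11. Decomposition: (1/110)/(x - 8) - (1/10)/(x + 2) + (1/11)/(x + 3). Integrate each term: (1/110) ln|(x - 8)| - (1/10) ln|(x + 2)| + (1/11) ln|(x + 3)| + C


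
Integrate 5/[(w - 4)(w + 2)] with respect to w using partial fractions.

Decompose: 5/[(w - 4)(w + 2)] = (5/6)/(w - 4) - (5/6)/(w + 2). Integrate each term: (5/6) ln|(w - 4)| - (5/6) ln|(w + 2)| + C


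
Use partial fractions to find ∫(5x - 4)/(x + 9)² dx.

Decompose: α = 5, β = 5·(-9) - 4 = -49, so (5x - 4)/(x + 9)² = 5/(x + 9) - 49/(x + 9)². Integrate: ∫ α/(x + 9) dx = 5 ln|(x + 9)|; ∫ β/(x + 9)² dx = 49/(x + 9). Sum: 5 ln|(x + 9)| + 49/(x + 9) + C


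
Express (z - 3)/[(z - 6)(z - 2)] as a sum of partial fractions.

At z=6: α = (1·6 - 3)/(6 - 2) = 3/4. At z=2: β = (1·2 - 3)/(2 - 6) = 1/4
Result: (3/4)/(z - 6) + (1/4)/(z - 2)


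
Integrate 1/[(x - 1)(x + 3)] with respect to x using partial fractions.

Decompose: 1/[(x - 1)(x + 3)] = (1/4)/(x - 1) - (1/4)/(x + 3). Integrate each term: (1/4) ln|(x - 1)| - (1/4) ln|(x + 3)| + C


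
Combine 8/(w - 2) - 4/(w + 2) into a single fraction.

Common denominator (w - 2)(w + 2). Numerator: 8(w + 2) - 4(w - 2) = (8w + 16) - (4w - 8) = 4w + 24
Result: (4w + 24)/[(w - 2)(w + 2)]


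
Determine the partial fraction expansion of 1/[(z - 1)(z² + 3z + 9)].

Cover-up at z = 1: α = 1/(1² + 3·1 + 9) = 1/13. Then β = -α = -1/13, γ = -α·(3 + 1) = -4/13
Result: (1/13)/(z - 1) - ((1/13)z + 4/13)/(z² + 3z + 9)


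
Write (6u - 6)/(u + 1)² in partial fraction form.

(6u - 6) = A(u + 1) + B. At u = -1: B = 6·(-1) - 6 = -12. Coeff of u: A = 6
Result: 6/(u + 1) - 12/(u + 1)²


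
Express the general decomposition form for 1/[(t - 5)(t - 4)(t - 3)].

Three distinct linear factors: α/(t - 5) + β/(t - 4) + γ/(t - 3)


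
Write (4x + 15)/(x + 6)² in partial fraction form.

(4x + 15) = P(x + 6) + Q. At x = -6: Q = 4·(-6) + 15 = -9. Coeff of x: P = 4
Result: 4/(x + 6) - 9/(x + 6)²


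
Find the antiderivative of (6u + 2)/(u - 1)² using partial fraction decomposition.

Decompose: P = 6, Q = 6·1 + 2 = 8, so (6u + 2)/(u - 1)² = 6/(u - 1) + 8/(u - 1)². Integrate: ∫ P/(u - 1) du = 6 ln|(u - 1)|; ∫ Q/(u - 1)² du = -8/(u - 1). Sum: 6 ln|(u - 1)| - 8/(u - 1) + C


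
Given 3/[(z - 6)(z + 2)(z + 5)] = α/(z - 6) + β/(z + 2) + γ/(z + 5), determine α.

Cover-up at z = 6: α = 3/[(6 + 2)(6 + 5)] = 3/[(8)(11)] = 3/88


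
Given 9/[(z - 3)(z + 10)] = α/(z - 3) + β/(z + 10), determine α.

Cover-up at z = 3: α = 9/(3 + 10) = 9/13


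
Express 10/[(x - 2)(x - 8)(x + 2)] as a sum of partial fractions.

Using cover-up method: A = -5/12, B = 1/6, C = 1/4
Result: (-5/12)/(x - 2) + (1/6)/(x - 8) + (1/4)/(x + 2)


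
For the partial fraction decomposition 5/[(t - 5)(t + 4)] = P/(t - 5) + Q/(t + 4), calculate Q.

Cover-up at t = -4: Q = 5/(-4 - 5) = -5/9


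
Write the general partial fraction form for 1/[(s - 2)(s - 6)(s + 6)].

Three distinct linear factors: P/(s - 2) + Q/(s - 6) + R/(s + 6)


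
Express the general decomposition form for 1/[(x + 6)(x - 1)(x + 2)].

Three distinct linear factors: A/(x + 6) + B/(x - 1) + C/(x + 2)


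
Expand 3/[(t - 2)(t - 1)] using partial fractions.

3/(t - 2)(t - 1) = α/(t - 2) + β/(t - 1). α = 3/(2 - 1) = 3, β = 3/(1 - 2) = -3
Result: 3/(t - 2) - 3/(t - 1)


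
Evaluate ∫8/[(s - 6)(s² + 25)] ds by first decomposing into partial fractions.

Cover-up at s=6: α = 8/(6²+25) = 8/61. Coeff matching: β = -8/61, γ = -48/61. Decomposition: (8/61)/(s - 6) - ((8/61)s + 48/61)/(s² + 25). Integrate: linear → ln, quadratic → (1/2)ln + arctan: (8/61) ln|(s - 6)| - (4/61) ln(s² + 25) - (48/305) arctan(s/5) + C


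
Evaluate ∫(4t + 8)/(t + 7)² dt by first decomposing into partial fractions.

Decompose: α = 4, β = 4·(-7) + 8 = -20, so (4t + 8)/(t + 7)² = 4/(t + 7) - 20/(t + 7)². Integrate: ∫ α/(t + 7) dt = 4 ln|(t + 7)|; ∫ β/(t + 7)² dt = 20/(t + 7). Sum: 4 ln|(t + 7)| + 20/(t + 7) + C


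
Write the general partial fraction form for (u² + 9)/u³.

Repeated linear factor (power 3): α/u + β/u² + γ/u³


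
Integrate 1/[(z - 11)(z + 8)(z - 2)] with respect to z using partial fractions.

Cover-up: P = 1/171, Q = 1/190, R = -1/90. Decomposition: (1/171)/(z - 11) + (1/190)/(z + 8) - (1/90)/(z - 2). Integrate each term: (1/171) ln|(z - 11)| + (1/190) ln|(z + 8)| - (1/90) ln|(z - 2)| + C


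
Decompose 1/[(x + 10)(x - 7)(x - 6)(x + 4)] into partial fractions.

Using Heaviside cover-up: (-1/1632)/(x + 10) + (1/187)/(x - 7) - (1/160)/(x - 6) + (1/660)/(x + 4)


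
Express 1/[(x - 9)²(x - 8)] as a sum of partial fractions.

Cover-up at x=8: R = 1/(8 - 9)² = 1. Cover-up at x=9: Q = 1/(9 - 8) = 1. Comparing x² coeff: P = -R = -1
Result: -1/(x - 9) + 1/(x - 9)² + 1/(x - 8)


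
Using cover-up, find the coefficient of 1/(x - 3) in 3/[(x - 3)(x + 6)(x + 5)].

Cover (x - 3), set x=3: 3/[(3 + 6)(3 + 5)] = 1/24


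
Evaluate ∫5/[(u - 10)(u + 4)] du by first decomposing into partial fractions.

Decompose: 5/[(u - 10)(u + 4)] = (5/14)/(u - 10) - (5/14)/(u + 4). Integrate each term: (5/14) ln|(u - 10)| - (5/14) ln|(u + 4)| + C


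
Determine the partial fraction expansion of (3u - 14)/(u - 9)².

(3u - 14) = P(u - 9) + Q. At u = 9: Q = 3·9 - 14 = 13. Coeff of u: P = 3
Result: 3/(u - 9) + 13/(u - 9)²


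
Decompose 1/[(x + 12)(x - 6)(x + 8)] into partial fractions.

Using cover-up method: A = 1/72, B = 1/252, C = -1/56
Result: (1/72)/(x + 12) + (1/252)/(x - 6) - (1/56)/(x + 8)


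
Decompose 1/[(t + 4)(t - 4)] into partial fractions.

1/(t + 4)(t - 4) = A/(t + 4) + B/(t - 4). A = 1/(-4 - 4) = -1/8, B = 1/(4 + 4) = 1/8
Result: (-1/8)/(t + 4) + (1/8)/(t - 4)


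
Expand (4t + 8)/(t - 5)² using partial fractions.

(4t + 8) = P(t - 5) + Q. At t = 5: Q = 4·5 + 8 = 28. Coeff of t: P = 4
Result: 4/(t - 5) + 28/(t - 5)²


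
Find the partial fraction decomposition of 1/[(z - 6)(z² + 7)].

Cover-up at z = 6: α = 1/(6² + 7) = 1/43. Then β = -α = -1/43, γ = -α·(0 + 6) = -6/43
Result: (1/43)/(z - 6) - ((1/43)z + 6/43)/(z² + 7)


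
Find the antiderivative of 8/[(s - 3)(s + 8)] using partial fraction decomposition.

Decompose: 8/[(s - 3)(s + 8)] = (8/11)/(s - 3) - (8/11)/(s + 8). Integrate each term: (8/11) ln|(s - 3)| - (8/11) ln|(s + 8)| + C


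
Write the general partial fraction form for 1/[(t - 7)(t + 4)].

Distinct linear factors: A/(t - 7) + B/(t + 4)


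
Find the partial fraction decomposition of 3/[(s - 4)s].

3/(s - 4)s = α/(s - 4) + β/s. α = 3/(4 - 0) = 3/4, β = 3/(0 - 4) = -3/4
Result: (3/4)/(s - 4) - (3/4)/s


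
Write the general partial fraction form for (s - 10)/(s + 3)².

Repeated linear factor: A/(s + 3) + B/(s + 3)²


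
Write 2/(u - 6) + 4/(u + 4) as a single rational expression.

Common denominator (u - 6)(u + 4). Numerator: 2(u + 4) + 4(u - 6) = (2u + 8) + (4u - 24) = 6u - 16
Result: (6u - 16)/[(u - 6)(u + 4)]


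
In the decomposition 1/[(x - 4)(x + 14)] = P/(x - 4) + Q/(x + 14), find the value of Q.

Cover-up at x = -14: Q = 1/(-14 - 4) = -1/18


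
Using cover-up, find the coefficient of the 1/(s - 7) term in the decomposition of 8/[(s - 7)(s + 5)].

Cover (s - 7), set s=7: 8/((s + 5) at s=7) = 8/(12) = 2/3


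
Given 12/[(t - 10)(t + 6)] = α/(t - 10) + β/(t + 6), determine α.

Cover-up at t = 10: α = 12/(10 + 6) = 12/16 = 3/4


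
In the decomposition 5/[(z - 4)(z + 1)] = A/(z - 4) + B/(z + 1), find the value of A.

Cover-up at z = 4: A = 5/(4 + 1) = 5/5 = 1


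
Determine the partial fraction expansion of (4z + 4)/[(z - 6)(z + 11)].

At z=6: α = (4·6 + 4)/(6 + 11) = 28/17. At z=-11: β = (4·(-11) + 4)/(-11 - 6) = 40/17
Result: (28/17)/(z - 6) + (40/17)/(z + 11)


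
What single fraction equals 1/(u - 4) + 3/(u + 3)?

Common denominator (u - 4)(u + 3). Numerator: 1(u + 3) + 3(u - 4) = (u + 3) + (3u - 12) = 4u - 9
Result: (4u - 9)/[(u - 4)(u + 3)]


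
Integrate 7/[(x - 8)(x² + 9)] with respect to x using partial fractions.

Cover-up at x=8: P = 7/(8²+9) = 7/73. Coeff matching: Q = -7/73, R = -56/73. Decomposition: (7/73)/(x - 8) - ((7/73)x + 56/73)/(x² + 9). Integrate: linear → ln, quadratic → (1/2)ln + arctan: (7/73) ln|(x - 8)| - (7/146) ln(x² + 9) - (56/219) arctan(x/3) + C


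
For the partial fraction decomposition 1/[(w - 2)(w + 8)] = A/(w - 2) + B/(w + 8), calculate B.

Cover-up at w = -8: B = 1/(-8 - 2) = -1/10


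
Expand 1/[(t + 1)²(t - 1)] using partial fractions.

Cover-up at t=1: γ = 1/(1 + 1)² = 1/4. Cover-up at t=-1: β = 1/(-1 - 1) = -1/2. Comparing t² coeff: α = -γ = -1/4
Result: (-1/4)/(t + 1) - (1/2)/(t + 1)² + (1/4)/(t - 1)


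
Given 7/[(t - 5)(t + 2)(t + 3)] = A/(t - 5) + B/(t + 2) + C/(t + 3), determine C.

Cover-up at t = -3: C = 7/[(-3 - 5)(-3 + 2)] = 7/[(-8)(-1)] = 7/8


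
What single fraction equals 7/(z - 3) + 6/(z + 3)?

Common denominator (z - 3)(z + 3). Numerator: 7(z + 3) + 6(z - 3) = (7z + 21) + (6z - 18) = 13z + 3
Result: (13z + 3)/[(z - 3)(z + 3)]


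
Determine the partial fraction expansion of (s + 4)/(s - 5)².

(s + 4) = P(s - 5) + Q. At s = 5: Q = 1·5 + 4 = 9. Coeff of s: P = 1
Result: 1/(s - 5) + 9/(s - 5)²


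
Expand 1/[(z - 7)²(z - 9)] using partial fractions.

Cover-up at z=9: C = 1/(9 - 7)² = 1/4. Cover-up at z=7: B = 1/(7 - 9) = -1/2. Comparing z² coeff: A = -C = -1/4
Result: (-1/4)/(z - 7) - (1/2)/(z - 7)² + (1/4)/(z - 9)


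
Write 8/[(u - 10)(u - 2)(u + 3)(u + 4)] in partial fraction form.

Using Heaviside cover-up: (1/182)/(u - 10) - (1/30)/(u - 2) + (8/65)/(u + 3) - (2/21)/(u + 4)


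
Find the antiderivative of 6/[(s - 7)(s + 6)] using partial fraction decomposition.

Decompose: 6/[(s - 7)(s + 6)] = (6/13)/(s - 7) - (6/13)/(s + 6). Integrate each term: (6/13) ln|(s - 7)| - (6/13) ln|(s + 6)| + C


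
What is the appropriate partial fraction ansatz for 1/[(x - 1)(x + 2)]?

Distinct linear factors: P/(x - 1) + Q/(x + 2)


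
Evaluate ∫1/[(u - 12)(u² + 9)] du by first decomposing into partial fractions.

Cover-up at u=12: α = 1/(12²+9) = 1/153. Coeff matching: β = -1/153, γ = -4/51. Decomposition: (1/153)/(u - 12) - ((1/153)u + 4/51)/(u² + 9). Integrate: linear → ln, quadratic → (1/2)ln + arctan: (1/153) ln|(u - 12)| - (1/306) ln(u² + 9) - (4/153) arctan(u/3) + C


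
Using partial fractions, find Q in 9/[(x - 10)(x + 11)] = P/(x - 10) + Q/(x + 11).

Cover-up at x = -11: Q = 9/(-11 - 10) = -9/21 = -3/7


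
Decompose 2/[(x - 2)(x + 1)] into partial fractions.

2/(x - 2)(x + 1) = α/(x - 2) + β/(x + 1). α = 2/(2 + 1) = 2/3, β = 2/(-1 - 2) = -2/3
Result: (2/3)/(x - 2) - (2/3)/(x + 1)


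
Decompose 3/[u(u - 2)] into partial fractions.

3/u(u - 2) = A/u + B/(u - 2). A = 3/(0 - 2) = -3/2, B = 3/(2 - 0) = 3/2
Result: (-3/2)/u + (3/2)/(u - 2)


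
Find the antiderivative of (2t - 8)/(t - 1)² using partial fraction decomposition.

Decompose: A = 2, B = 2·1 - 8 = -6, so (2t - 8)/(t - 1)² = 2/(t - 1) - 6/(t - 1)². Integrate: ∫ A/(t - 1) dt = 2 ln|(t - 1)|; ∫ B/(t - 1)² dt = 6/(t - 1). Sum: 2 ln|(t - 1)| + 6/(t - 1) + C


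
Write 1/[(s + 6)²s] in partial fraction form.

Cover-up at s=0: R = 1/(0 + 6)² = 1/36. Cover-up at s=-6: Q = 1/(-6 - 0) = -1/6. Comparing s² coeff: P = -R = -1/36
Result: (-1/36)/(s + 6) - (1/6)/(s + 6)² + (1/36)/s


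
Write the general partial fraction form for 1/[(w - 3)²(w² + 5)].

Repeated linear + quadratic: A/(w - 3) + B/(w - 3)² + (Cw + D)/(w² + 5)


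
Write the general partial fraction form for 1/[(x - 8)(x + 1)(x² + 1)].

Two linear + quadratic: P/(x - 8) + Q/(x + 1) + (Rx + S)/(x² + 1)


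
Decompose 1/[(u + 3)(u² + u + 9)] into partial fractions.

Cover-up at u = -3: P = 1/((-3)² + 1·(-3) + 9) = 1/15. Then Q = -P = -1/15, R = -P·(1 - 3) = 2/15
Result: (1/15)/(u + 3) - ((1/15)u - 2/15)/(u² + u + 9)


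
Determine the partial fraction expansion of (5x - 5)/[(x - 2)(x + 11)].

At x=2: α = (5·2 - 5)/(2 + 11) = 5/13. At x=-11: β = (5·(-11) - 5)/(-11 - 2) = 60/13
Result: (5/13)/(x - 2) + (60/13)/(x + 11)


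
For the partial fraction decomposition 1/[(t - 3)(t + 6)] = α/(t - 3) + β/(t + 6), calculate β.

Cover-up at t = -6: β = 1/(-6 - 3) = -1/9


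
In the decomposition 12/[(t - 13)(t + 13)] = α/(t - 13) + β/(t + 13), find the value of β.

Cover-up at t = -13: β = 12/(-13 - 13) = -12/26 = -6/13


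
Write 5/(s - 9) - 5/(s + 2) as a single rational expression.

Common denominator (s - 9)(s + 2). Numerator: 5(s + 2) - 5(s - 9) = (5s + 10) - (5s - 45) = 55
Result: (55)/[(s - 9)(s + 2)]


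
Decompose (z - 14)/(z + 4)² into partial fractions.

(z - 14) = α(z + 4) + β. At z = -4: β = 1·(-4) - 14 = -18. Coeff of z: α = 1
Result: 1/(z + 4) - 18/(z + 4)²


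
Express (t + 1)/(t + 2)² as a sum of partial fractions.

(t + 1) = A(t + 2) + B. At t = -2: B = 1·(-2) + 1 = -1. Coeff of t: A = 1
Result: 1/(t + 2) - 1/(t + 2)²


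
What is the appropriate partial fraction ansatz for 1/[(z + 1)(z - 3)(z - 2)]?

Three distinct linear factors: α/(z + 1) + β/(z - 3) + γ/(z - 2)


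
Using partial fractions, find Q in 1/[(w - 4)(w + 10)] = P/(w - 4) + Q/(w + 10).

Cover-up at w = -10: Q = 1/(-10 - 4) = -1/14


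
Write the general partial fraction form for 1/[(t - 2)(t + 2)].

Distinct linear factors: α/(t - 2) + β/(t + 2)


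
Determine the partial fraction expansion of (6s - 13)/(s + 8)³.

(6s - 13) = α(s + 8)² + β(s + 8) + γ. At s = -8: γ = 6·(-8) - 13 = -61. Coefficients: α = 0, β = 6
Result: 6/(s + 8)² - 61/(s + 8)³


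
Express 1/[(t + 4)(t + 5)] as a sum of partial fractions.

1/(t + 4)(t + 5) = A/(t + 4) + B/(t + 5). A = 1/(-4 + 5) = 1, B = 1/(-5 + 4) = -1
Result: 1/(t + 4) - 1/(t + 5)


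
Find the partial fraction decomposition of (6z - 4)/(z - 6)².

(6z - 4) = α(z - 6) + β. At z = 6: β = 6·6 - 4 = 32. Coeff of z: α = 6
Result: 6/(z - 6) + 32/(z - 6)²


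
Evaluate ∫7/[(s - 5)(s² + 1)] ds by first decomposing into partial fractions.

Cover-up at s=5: A = 7/(5²+1) = 7/26. Coeff matching: B = -7/26, C = -35/26. Decomposition: (7/26)/(s - 5) - ((7/26)s + 35/26)/(s² + 1). Integrate: linear → ln, quadratic → (1/2)ln + arctan: (7/26) ln|(s - 5)| - (7/52) ln(s² + 1) - (35/26) arctan(s) + C


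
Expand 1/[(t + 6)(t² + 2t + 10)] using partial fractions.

Cover-up at t = -6: α = 1/((-6)² + 2·(-6) + 10) = 1/34. Then β = -α = -1/34, γ = -α·(2 - 6) = 2/17
Result: (1/34)/(t + 6) - ((1/34)t - 2/17)/(t² + 2t + 10)


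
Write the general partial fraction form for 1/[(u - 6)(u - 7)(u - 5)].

Three distinct linear factors: P/(u - 6) + Q/(u - 7) + R/(u - 5)


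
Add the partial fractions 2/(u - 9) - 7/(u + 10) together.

Common denominator (u - 9)(u + 10). Numerator: 2(u + 10) - 7(u - 9) = (2u + 20) - (7u - 63) = -5u + 83
Result: (-5u + 83)/[(u - 9)(u + 10)]


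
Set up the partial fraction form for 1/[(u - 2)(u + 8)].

Distinct linear factors: A/(u - 2) + B/(u + 8)


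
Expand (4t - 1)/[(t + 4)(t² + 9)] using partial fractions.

At t=-4: P = (4·(-4) - 1)/((-4)² + 9) = -17/25. Q = -P = 17/25, R = 4 - (-4)·P = 32/25
Result: (-17/25)/(t + 4) + ((17/25)t + 32/25)/(t² + 9)


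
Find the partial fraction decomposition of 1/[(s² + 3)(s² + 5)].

Coefficient matching gives P = R = 0, Q = 1/(5-3) = 1/2, S = -Q = -1/2
Result: (1/2)/(s² + 3) - (1/2)/(s² + 5)


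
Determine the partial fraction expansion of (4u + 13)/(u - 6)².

(4u + 13) = α(u - 6) + β. At u = 6: β = 4·6 + 13 = 37. Coeff of u: α = 4
Result: 4/(u - 6) + 37/(u - 6)²


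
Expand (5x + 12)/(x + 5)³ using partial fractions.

(5x + 12) = α(x + 5)² + β(x + 5) + γ. At x = -5: γ = 5·(-5) + 12 = -13. Coefficients: α = 0, β = 5
Result: 5/(x + 5)² - 13/(x + 5)³


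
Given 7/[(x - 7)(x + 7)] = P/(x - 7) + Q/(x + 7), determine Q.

Cover-up at x = -7: Q = 7/(-7 - 7) = -7/14 = -1/2


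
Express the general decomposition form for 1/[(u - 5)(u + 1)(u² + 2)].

Two linear + quadratic: P/(u - 5) + Q/(u + 1) + (Ru + S)/(u² + 2)


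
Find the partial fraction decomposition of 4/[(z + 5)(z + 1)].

4/(z + 5)(z + 1) = A/(z + 5) + B/(z + 1). A = 4/(-5 + 1) = -1, B = 4/(-1 + 5) = 1
Result: -1/(z + 5) + 1/(z + 1)


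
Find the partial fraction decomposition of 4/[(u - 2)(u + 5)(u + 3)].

Using cover-up method: A = 4/35, B = 2/7, C = -2/5
Result: (4/35)/(u - 2) + (2/7)/(u + 5) - (2/5)/(u + 3)


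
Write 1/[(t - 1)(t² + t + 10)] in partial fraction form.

Cover-up at t = 1: P = 1/(1² + 1·1 + 10) = 1/12. Then Q = -P = -1/12, R = -P·(1 + 1) = -1/6
Result: (1/12)/(t - 1) - ((1/12)t + 1/6)/(t² + t + 10)


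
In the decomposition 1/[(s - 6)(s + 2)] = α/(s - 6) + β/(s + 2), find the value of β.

Cover-up at s = -2: β = 1/(-2 - 6) = -1/8


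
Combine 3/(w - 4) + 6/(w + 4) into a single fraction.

Common denominator (w - 4)(w + 4). Numerator: 3(w + 4) + 6(w - 4) = (3w + 12) + (6w - 24) = 9w - 12
Result: (9w - 12)/[(w - 4)(w + 4)]


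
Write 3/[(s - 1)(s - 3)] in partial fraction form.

3/(s - 1)(s - 3) = α/(s - 1) + β/(s - 3). α = 3/(1 - 3) = -3/2, β = 3/(3 - 1) = 3/2
Result: (-3/2)/(s - 1) + (3/2)/(s - 3)


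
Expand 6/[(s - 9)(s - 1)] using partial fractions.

6/(s - 9)(s - 1) = A/(s - 9) + B/(s - 1). A = 6/(9 - 1) = 3/4, B = 6/(1 - 9) = -3/4
Result: (3/4)/(s - 9) - (3/4)/(s - 1)


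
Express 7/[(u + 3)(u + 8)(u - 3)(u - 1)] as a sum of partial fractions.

Using Heaviside cover-up: (7/120)/(u + 3) - (7/495)/(u + 8) + (7/132)/(u - 3) - (7/72)/(u - 1)


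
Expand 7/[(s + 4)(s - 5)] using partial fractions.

7/(s + 4)(s - 5) = P/(s + 4) + Q/(s - 5). P = 7/(-4 - 5) = -7/9, Q = 7/(5 + 4) = 7/9
Result: (-7/9)/(s + 4) + (7/9)/(s - 5)


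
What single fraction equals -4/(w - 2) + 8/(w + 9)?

Common denominator (w - 2)(w + 9). Numerator: -4(w + 9) + 8(w - 2) = (-4w - 36) + (8w - 16) = 4w - 52
Result: (4w - 52)/[(w - 2)(w + 9)]


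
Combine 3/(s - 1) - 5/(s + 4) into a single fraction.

Common denominator (s - 1)(s + 4). Numerator: 3(s + 4) - 5(s - 1) = (3s + 12) - (5s - 5) = -2s + 17
Result: (-2s + 17)/[(s - 1)(s + 4)]


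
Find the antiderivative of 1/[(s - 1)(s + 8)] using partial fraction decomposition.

Decompose: 1/[(s - 1)(s + 8)] = (1/9)/(s - 1) - (1/9)/(s + 8). Integrate each term: (1/9) ln|(s - 1)| - (1/9) ln|(s + 8)| + C


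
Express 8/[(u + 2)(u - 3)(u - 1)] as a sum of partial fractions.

Using cover-up method: α = 8/15, β = 4/5, γ = -4/3
Result: (8/15)/(u + 2) + (4/5)/(u - 3) - (4/3)/(u - 1)


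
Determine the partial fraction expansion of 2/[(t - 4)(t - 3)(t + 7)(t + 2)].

Using Heaviside cover-up: (1/33)/(t - 4) - (1/25)/(t - 3) - (1/275)/(t + 7) + (1/75)/(t + 2)


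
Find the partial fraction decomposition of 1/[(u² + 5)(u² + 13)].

Coefficient matching gives P = R = 0, Q = 1/(13-5) = 1/8, S = -Q = -1/8
Result: (1/8)/(u² + 5) - (1/8)/(u² + 13)


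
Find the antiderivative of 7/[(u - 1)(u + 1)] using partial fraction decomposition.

Decompose: 7/[(u - 1)(u + 1)] = (7/2)/(u - 1) - (7/2)/(u + 1). Integrate each term: (7/2) ln|(u - 1)| - (7/2) ln|(u + 1)| + C


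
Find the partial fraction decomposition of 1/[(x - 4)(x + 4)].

1/(x - 4)(x + 4) = α/(x - 4) + β/(x + 4). α = 1/(4 + 4) = 1/8, β = 1/(-4 - 4) = -1/8
Result: (1/8)/(x - 4) - (1/8)/(x + 4)


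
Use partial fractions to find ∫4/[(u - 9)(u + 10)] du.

Decompose: 4/[(u - 9)(u + 10)] = (4/19)/(u - 9) - (4/19)/(u + 10). Integrate each term: (4/19) ln|(u - 9)| - (4/19) ln|(u + 10)| + C


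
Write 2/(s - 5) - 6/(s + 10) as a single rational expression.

Common denominator (s - 5)(s + 10). Numerator: 2(s + 10) - 6(s - 5) = (2s + 20) - (6s - 30) = -4s + 50
Result: (-4s + 50)/[(s - 5)(s + 10)]


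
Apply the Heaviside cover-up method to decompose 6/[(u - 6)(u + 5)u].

Cover (u - 6), u=6: A = 6/[(6 + 5)(6 - 0)] = 1/11. Cover (u + 5), u=-5: B = 6/[(-5 - 6)(-5 - 0)] = 6/55. Cover u, u=0: C = 6/[(0 - 6)(0 + 5)] = -1/5.
Result: (1/11)/(u - 6) + (6/55)/(u + 5) - (1/5)/u


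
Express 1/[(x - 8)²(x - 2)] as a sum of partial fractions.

Cover-up at x=2: γ = 1/(2 - 8)² = 1/36. Cover-up at x=8: β = 1/(8 - 2) = 1/6. Comparing x² coeff: α = -γ = -1/36
Result: (-1/36)/(x - 8) + (1/6)/(x - 8)² + (1/36)/(x - 2)


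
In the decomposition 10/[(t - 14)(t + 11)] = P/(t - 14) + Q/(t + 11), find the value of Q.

Cover-up at t = -11: Q = 10/(-11 - 14) = -10/25 = -2/5


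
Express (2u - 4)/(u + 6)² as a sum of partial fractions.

(2u - 4) = P(u + 6) + Q. At u = -6: Q = 2·(-6) - 4 = -16. Coeff of u: P = 2
Result: 2/(u + 6) - 16/(u + 6)²


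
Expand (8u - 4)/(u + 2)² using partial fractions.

(8u - 4) = P(u + 2) + Q. At u = -2: Q = 8·(-2) - 4 = -20. Coeff of u: P = 8
Result: 8/(u + 2) - 20/(u + 2)²


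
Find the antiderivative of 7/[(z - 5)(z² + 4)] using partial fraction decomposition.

Cover-up at z=5: α = 7/(5²+4) = 7/29. Coeff matching: β = -7/29, γ = -35/29. Decomposition: (7/29)/(z - 5) - ((7/29)z + 35/29)/(z² + 4). Integrate: linear → ln, quadratic → (1/2)ln + arctan: (7/29) ln|(z - 5)| - (7/58) ln(z² + 4) - (35/58) arctan(z/2) + C


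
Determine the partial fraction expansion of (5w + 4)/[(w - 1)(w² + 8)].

At w=1: P = (5·1 + 4)/(1² + 8) = 1. Q = -P = -1, R = 5 - 1·P = 4
Result: 1/(w - 1) - (w - 4)/(w² + 8)


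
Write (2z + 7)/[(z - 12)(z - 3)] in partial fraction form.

At z=12: α = (2·12 + 7)/(12 - 3) = 31/9. At z=3: β = (2·3 + 7)/(3 - 12) = -13/9
Result: (31/9)/(z - 12) - (13/9)/(z - 3)


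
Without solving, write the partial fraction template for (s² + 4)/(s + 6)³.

Repeated linear factor (power 3): A/(s + 6) + B/(s + 6)² + C/(s + 6)³


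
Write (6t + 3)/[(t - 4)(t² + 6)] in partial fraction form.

At t=4: P = (6·4 + 3)/(4² + 6) = 27/22. Q = -P = -27/22, R = 6 - 4·P = 12/11
Result: (27/22)/(t - 4) - ((27/22)t - 12/11)/(t² + 6)


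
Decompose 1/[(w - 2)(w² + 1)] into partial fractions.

Cover-up at w = 2: α = 1/(2² + 1) = 1/5. Then β = -α = -1/5, γ = -α·(0 + 2) = -2/5
Result: (1/5)/(w - 2) - ((1/5)w + 2/5)/(w² + 1)


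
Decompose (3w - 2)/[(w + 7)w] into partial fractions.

At w=-7: A = (3·(-7) - 2)/(-7 - 0) = 23/7. At w=0: B = (3·0 - 2)/(0 + 7) = -2/7
Result: (23/7)/(w + 7) - (2/7)/w


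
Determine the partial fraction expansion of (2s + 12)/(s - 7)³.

(2s + 12) = A(s - 7)² + B(s - 7) + C. At s = 7: C = 2·7 + 12 = 26. Coefficients: A = 0, B = 2
Result: 2/(s - 7)² + 26/(s - 7)³


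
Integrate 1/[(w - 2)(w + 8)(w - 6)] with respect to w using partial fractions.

Cover-up: P = -1/40, Q = 1/140, R = 1/56. Decomposition: (-1/40)/(w - 2) + (1/140)/(w + 8) + (1/56)/(w - 6). Integrate each term: (-1/40) ln|(w - 2)| + (1/140) ln|(w + 8)| + (1/56) ln|(w - 6)| + C


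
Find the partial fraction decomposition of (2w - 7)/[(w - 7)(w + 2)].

At w=7: α = (2·7 - 7)/(7 + 2) = 7/9. At w=-2: β = (2·(-2) - 7)/(-2 - 7) = 11/9
Result: (7/9)/(w - 7) + (11/9)/(w + 2)


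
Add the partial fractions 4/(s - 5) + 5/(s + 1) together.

Common denominator (s - 5)(s + 1). Numerator: 4(s + 1) + 5(s - 5) = (4s + 4) + (5s - 25) = 9s - 21
Result: (9s - 21)/[(s - 5)(s + 1)]


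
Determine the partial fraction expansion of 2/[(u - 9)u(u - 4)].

Using cover-up method: A = 2/45, B = 1/18, C = -1/10
Result: (2/45)/(u - 9) + (1/18)/u - (1/10)/(u - 4)


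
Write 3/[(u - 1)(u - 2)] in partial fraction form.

3/(u - 1)(u - 2) = A/(u - 1) + B/(u - 2). A = 3/(1 - 2) = -3, B = 3/(2 - 1) = 3
Result: -3/(u - 1) + 3/(u - 2)


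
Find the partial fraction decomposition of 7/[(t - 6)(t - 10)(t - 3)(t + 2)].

Using Heaviside cover-up: (-7/96)/(t - 6) + (1/48)/(t - 10) + (1/15)/(t - 3) - (7/480)/(t + 2)


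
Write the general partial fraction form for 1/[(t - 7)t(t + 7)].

Three distinct linear factors: α/(t - 7) + β/t + γ/(t + 7)


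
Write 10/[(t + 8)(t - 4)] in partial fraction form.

10/(t + 8)(t - 4) = α/(t + 8) + β/(t - 4). α = 10/(-8 - 4) = -5/6, β = 10/(4 + 8) = 5/6
Result: (-5/6)/(t + 8) + (5/6)/(t - 4)


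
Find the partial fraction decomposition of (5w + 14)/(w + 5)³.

(5w + 14) = A(w + 5)² + B(w + 5) + C. At w = -5: C = 5·(-5) + 14 = -11. Coefficients: A = 0, B = 5
Result: 5/(w + 5)² - 11/(w + 5)³


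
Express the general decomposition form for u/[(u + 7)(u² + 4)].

Linear + irreducible quadratic: P/(u + 7) + (Qu + R)/(u² + 4)


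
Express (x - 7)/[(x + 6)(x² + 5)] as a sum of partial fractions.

At x=-6: A = (1·(-6) - 7)/((-6)² + 5) = -13/41. B = -A = 13/41, C = 1 - (-6)·A = -37/41
Result: (-13/41)/(x + 6) + ((13/41)x - 37/41)/(x² + 5)


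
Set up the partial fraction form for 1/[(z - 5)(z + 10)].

Distinct linear factors: P/(z - 5) + Q/(z + 10)


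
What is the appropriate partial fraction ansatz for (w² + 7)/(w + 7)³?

Repeated linear factor (power 3): α/(w + 7) + β/(w + 7)² + γ/(w + 7)³


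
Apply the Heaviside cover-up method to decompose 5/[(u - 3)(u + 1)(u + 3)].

Cover (u - 3), u=3: α = 5/[(3 + 1)(3 + 3)] = 5/24. Cover (u + 1), u=-1: β = 5/[(-1 - 3)(-1 + 3)] = -5/8. Cover (u + 3), u=-3: γ = 5/[(-3 - 3)(-3 + 1)] = 5/12.
Result: (5/24)/(u - 3) - (5/8)/(u + 1) + (5/12)/(u + 3)


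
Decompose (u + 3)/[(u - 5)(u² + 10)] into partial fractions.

At u=5: P = (1·5 + 3)/(5² + 10) = 8/35. Q = -P = -8/35, R = 1 - 5·P = -1/7
Result: (8/35)/(u - 5) - ((8/35)u + 1/7)/(u² + 10)


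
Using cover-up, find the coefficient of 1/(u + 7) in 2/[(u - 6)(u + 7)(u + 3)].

Cover (u + 7), set u=-7: 2/[(-7 - 6)(-7 + 3)] = 1/26


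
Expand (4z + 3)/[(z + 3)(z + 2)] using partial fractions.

At z=-3: P = (4·(-3) + 3)/(-3 + 2) = 9. At z=-2: Q = (4·(-2) + 3)/(-2 + 3) = -5
Result: 9/(z + 3) - 5/(z + 2)


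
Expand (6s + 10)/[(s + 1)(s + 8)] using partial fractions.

At s=-1: A = (6·(-1) + 10)/(-1 + 8) = 4/7. At s=-8: B = (6·(-8) + 10)/(-8 + 1) = 38/7
Result: (4/7)/(s + 1) + (38/7)/(s + 8)


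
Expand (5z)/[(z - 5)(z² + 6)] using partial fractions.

At z=5: A = (5·5 + 0)/(5² + 6) = 25/31. B = -A = -25/31, C = 5 - 5·A = 30/31
Result: (25/31)/(z - 5) - ((25/31)z - 30/31)/(z² + 6)


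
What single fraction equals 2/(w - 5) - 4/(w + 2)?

Common denominator (w - 5)(w + 2). Numerator: 2(w + 2) - 4(w - 5) = (2w + 4) - (4w - 20) = -2w + 24
Result: (-2w + 24)/[(w - 5)(w + 2)]


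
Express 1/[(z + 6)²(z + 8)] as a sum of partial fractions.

Cover-up at z=-8: C = 1/(-8 + 6)² = 1/4. Cover-up at z=-6: B = 1/(-6 + 8) = 1/2. Comparing z² coeff: A = -C = -1/4
Result: (-1/4)/(z + 6) + (1/2)/(z + 6)² + (1/4)/(z + 8)


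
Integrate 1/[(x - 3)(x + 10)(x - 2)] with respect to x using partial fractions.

Cover-up: P = 1/13, Q = 1/156, R = -1/12. Decomposition: (1/13)/(x - 3) + (1/156)/(x + 10) - (1/12)/(x - 2). Integrate each term: (1/13) ln|(x - 3)| + (1/156) ln|(x + 10)| - (1/12) ln|(x - 2)| + C


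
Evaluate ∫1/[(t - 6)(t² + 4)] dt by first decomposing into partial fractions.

Cover-up at t=6: P = 1/(6²+4) = 1/40. Coeff matching: Q = -1/40, R = -3/20. Decomposition: (1/40)/(t - 6) - ((1/40)t + 3/20)/(t² + 4). Integrate: linear → ln, quadratic → (1/2)ln + arctan: (1/40) ln|(t - 6)| - (1/80) ln(t² + 4) - (3/40) arctan(t/2) + C


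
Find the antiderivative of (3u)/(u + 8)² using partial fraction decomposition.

Decompose: α = 3, β = 3·(-8) + 0 = -24, so (3u)/(u + 8)² = 3/(u + 8) - 24/(u + 8)². Integrate: ∫ α/(u + 8) du = 3 ln|(u + 8)|; ∫ β/(u + 8)² du = 24/(u + 8). Sum: 3 ln|(u + 8)| + 24/(u + 8) + C
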